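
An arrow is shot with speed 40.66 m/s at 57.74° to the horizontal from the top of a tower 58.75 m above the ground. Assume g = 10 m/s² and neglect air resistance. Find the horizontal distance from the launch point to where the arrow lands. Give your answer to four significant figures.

Components: v_x = 40.66 cos 57.74° = 21.703 m/s, v_y = 40.66 sin 57.74° = 34.384 m/s.
Vertical: 0 = 58.75 + 34.384 t − ½(10) t² ⇒ 5.000 t² − 34.384 t − 58.75 = 0.
t = [34.384 + √(1182.3 + 1175.0)] / 10.00 = 8.2936 s.
Horizontal: R = v_x · t = 21.703 × 8.2936 = 180.0 m.

180.0 m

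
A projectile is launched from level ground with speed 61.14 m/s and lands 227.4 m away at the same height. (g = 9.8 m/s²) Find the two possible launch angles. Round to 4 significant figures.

Level-ground range: R = v₀² sin(2θ)/g ⇒ sin 2θ = R g / v₀² = 227.4×9.8/61.14² = 0.5962.
2θ = arcsin(0.5962) = 36.598° or 180° − 36.598° = 143.402°.
So θ = 18.30° or θ = 71.70°.

18.30° and 71.70°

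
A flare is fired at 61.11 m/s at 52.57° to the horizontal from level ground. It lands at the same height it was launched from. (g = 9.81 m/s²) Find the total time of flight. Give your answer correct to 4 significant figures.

Vertical component: v_y = 61.11 sin 52.57° = 48.527 m/s.
For a projectile landing at launch height, time of flight is t = 2 v_y / g = 2 × 48.527 / 9.81 = 9.893 s.

9.893 s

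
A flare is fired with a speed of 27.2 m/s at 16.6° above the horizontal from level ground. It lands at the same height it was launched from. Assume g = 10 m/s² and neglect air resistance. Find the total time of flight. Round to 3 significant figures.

Vertical component: v_y = 27.2 sin 16.6° = 7.771 m/s.
For a projectile landing at launch height, time of flight is t = 2 v_y / g = 2 × 7.771 / 10 = 1.55 s.

1.55 s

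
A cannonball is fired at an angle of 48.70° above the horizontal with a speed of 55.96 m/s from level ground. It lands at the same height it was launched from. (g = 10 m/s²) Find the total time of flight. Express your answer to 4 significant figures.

8.408 s

Vertical component: v_y = 55.96 sin 48.70° = 42.041 m/s.
For a projectile landing at launch height, time of flight is t = 2 v_y / g = 2 × 42.041 / 10 = 8.408 s.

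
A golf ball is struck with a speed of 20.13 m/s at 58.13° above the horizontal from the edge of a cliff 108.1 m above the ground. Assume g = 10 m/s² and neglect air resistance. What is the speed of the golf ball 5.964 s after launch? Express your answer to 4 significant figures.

43.85 m/s

v_x = 20.13 cos 58.13° = 10.629 m/s (constant).
v_y(t) = 20.13 sin 58.13° − g t = 17.095 − 10 × 5.964 = -42.545 m/s.
Speed = √(v_x² + v_y²) = √(112.98 + 1810.1) = 43.85 m/s.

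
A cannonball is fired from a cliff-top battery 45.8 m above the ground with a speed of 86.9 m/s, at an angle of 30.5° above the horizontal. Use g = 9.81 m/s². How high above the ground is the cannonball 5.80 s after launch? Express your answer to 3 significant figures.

137 m

v_y0 = 86.9 sin 30.5° = 44.11 m/s.
y(t) = 45.8 + v_y0 t − ½ g t² = 45.8 + 44.11×5.80 − ½×9.81×5.80² = 137 m.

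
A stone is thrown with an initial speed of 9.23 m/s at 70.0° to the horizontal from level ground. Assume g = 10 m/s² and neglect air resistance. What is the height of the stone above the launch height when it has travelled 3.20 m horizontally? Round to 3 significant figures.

v_x = 9.23 cos 70.0° = 3.157 m/s, v_y0 = 9.23 sin 70.0° = 8.673 m/s.
Time to reach x = 3.20 m: t = x / v_x = 3.20 / 3.157 = 1.014 s.
y = v_y0 t − ½ g t² = 8.673×1.014 − 5.000×1.014² = 3.65 m.

3.65 m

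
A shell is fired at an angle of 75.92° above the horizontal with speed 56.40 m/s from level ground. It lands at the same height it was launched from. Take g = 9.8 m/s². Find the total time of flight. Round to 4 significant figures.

11.16 s

Vertical component: v_y = 56.40 sin 75.92° = 54.706 m/s.
For a projectile landing at launch height, time of flight is t = 2 v_y / g = 2 × 54.706 / 9.8 = 11.16 s.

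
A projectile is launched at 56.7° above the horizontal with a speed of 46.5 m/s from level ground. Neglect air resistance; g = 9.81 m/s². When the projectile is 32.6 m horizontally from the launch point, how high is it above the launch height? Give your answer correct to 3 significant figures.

41.6 m

v_x = 46.5 cos 56.7° = 25.53 m/s, v_y0 = 46.5 sin 56.7° = 38.87 m/s.
Time to reach x = 32.6 m: t = x / v_x = 32.6 / 25.53 = 1.277 s.
y = v_y0 t − ½ g t² = 38.87×1.277 − 4.905×1.277² = 41.6 m.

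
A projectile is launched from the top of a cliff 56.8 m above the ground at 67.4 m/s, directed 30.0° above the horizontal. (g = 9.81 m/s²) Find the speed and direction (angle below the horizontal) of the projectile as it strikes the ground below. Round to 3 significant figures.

75.2 m/s at 39.1° below the horizontal

v_x = 67.4 cos 30.0° = 58.37 m/s (constant).
|v_y| at impact = √((33.70)² + 2×9.81×56.8) = 47.44 m/s.
Speed = √(58.37² + 47.44²) = 75.2 m/s; angle = arctan(47.44/58.37) = 39.1° below horizontal.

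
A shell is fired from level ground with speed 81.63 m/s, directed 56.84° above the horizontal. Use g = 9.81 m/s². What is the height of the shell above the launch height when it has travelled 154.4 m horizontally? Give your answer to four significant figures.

v_x = 81.63 cos 56.84° = 44.650 m/s, v_y0 = 81.63 sin 56.84° = 68.336 m/s.
Time to reach x = 154.4 m: t = x / v_x = 154.4 / 44.650 = 3.4580 s.
y = v_y0 t − ½ g t² = 68.336×3.4580 − 4.905×3.4580² = 177.7 m.

177.7 m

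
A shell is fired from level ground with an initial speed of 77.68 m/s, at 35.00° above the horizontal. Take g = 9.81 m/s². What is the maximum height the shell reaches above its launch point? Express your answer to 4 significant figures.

101.2 m

Vertical component of launch velocity: v_y = 77.68 sin 35.00° = 44.555 m/s.
At the highest point the vertical velocity is zero, so v_y² = 2 g h_max.
h_max = (44.555)² / (2 × 9.81) = 1985.1 / 19.62 = 101.2 m.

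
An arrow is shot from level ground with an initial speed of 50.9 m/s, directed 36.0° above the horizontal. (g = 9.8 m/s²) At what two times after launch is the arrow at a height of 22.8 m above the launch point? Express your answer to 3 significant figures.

0.893 s and 5.21 s

v_y0 = 50.9 sin 36.0° = 29.92 m/s.
Set y = v_y0 t − ½ g t² = 22.8: 4.900 t² − 29.92 t + 22.8 = 0.
t = [29.92 ± √(895.2 − 446.9)] / 9.8 = (29.92 ± 21.17) / 9.8, giving t = 0.893 s or t = 5.21 s.
So the arrow is at 22.8 m at t = 0.893 s (rising) and t = 5.21 s (falling).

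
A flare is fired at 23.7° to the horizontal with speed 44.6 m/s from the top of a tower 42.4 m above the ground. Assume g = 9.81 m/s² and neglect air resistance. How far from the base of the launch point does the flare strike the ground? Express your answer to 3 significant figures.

216 m

Components: v_x = 44.6 cos 23.7° = 40.84 m/s, v_y = 44.6 sin 23.7° = 17.93 m/s.
Vertical: 0 = 42.4 + 17.93 t − ½(9.81) t² ⇒ 4.905 t² − 17.93 t − 42.4 = 0.
t = [17.93 + √(321.5 + 831.9)] / 9.810 = 5.290 s.
Horizontal: R = v_x · t = 40.84 × 5.290 = 216 m.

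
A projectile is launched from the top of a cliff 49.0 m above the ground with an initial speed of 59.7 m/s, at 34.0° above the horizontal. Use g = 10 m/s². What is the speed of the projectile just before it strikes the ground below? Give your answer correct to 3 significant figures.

v_x = 59.7 cos 34.0° = 49.49 m/s is unchanged throughout.
For the vertical component, v_y² = v_y0² + 2 g h = (33.38)² + 2×10×49.0 = 2094, so |v_y| = 45.76 m/s.
Impact speed = √(v_x² + v_y²) = √(2449 + 2094) = 67.4 m/s.

67.4 m/s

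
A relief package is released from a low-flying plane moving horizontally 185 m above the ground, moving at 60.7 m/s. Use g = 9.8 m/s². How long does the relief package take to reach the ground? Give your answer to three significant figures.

The horizontal speed doesn't affect the fall. With v_y0 = 0, h = ½ g t².
t = √(2 × 185 / 9.8) = √37.76 = 6.14 s.

6.14 s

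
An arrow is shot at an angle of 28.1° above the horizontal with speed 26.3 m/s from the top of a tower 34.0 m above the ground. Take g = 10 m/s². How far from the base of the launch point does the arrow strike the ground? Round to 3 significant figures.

Components: v_x = 26.3 cos 28.1° = 23.20 m/s, v_y = 26.3 sin 28.1° = 12.39 m/s.
Vertical: 0 = 34.0 + 12.39 t − ½(10) t² ⇒ 5.000 t² − 12.39 t − 34.0 = 0.
t = [12.39 + √(153.5 + 680.0)] / 10.00 = 4.126 s.
Horizontal: R = v_x · t = 23.20 × 4.126 = 95.7 m.

95.7 m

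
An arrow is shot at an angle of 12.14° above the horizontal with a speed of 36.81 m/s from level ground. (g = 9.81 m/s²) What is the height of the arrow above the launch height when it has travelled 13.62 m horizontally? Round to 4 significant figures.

2.227 m

v_x = 36.81 cos 12.14° = 35.987 m/s, v_y0 = 36.81 sin 12.14° = 7.7412 m/s.
Time to reach x = 13.62 m: t = x / v_x = 13.62 / 35.987 = 0.37847 s.
y = v_y0 t − ½ g t² = 7.7412×0.37847 − 4.905×0.37847² = 2.227 m.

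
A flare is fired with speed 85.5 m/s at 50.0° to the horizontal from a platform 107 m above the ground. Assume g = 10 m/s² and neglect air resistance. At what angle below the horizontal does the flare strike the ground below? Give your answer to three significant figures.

55.6°

v_x = 85.5 cos 50.0° = 54.96 m/s.
At impact |v_y| = √(v_y0² + 2 g h) = √(65.50² + 2×10×107) = 80.19 m/s.
Angle below horizontal = arctan(|v_y| / v_x) = arctan(80.19 / 54.96) = 55.6°.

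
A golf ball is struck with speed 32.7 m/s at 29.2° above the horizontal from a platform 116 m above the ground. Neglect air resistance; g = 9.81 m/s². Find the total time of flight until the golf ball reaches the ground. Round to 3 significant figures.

6.75 s

Vertical component: v_y = 32.7 sin 29.2° = 15.95 m/s.
Taking up as positive with launch at y = 116 m, landing at y = 0: 0 = 116 + 15.95 t − ½(9.81) t².
Solving 4.905 t² − 15.95 t − 116 = 0 gives t = [15.95 + √(15.95² + 4·4.905·116)] / 9.810 = 6.75 s.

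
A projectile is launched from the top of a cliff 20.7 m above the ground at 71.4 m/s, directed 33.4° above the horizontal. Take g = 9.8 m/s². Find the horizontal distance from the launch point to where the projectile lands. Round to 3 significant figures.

Components: v_x = 71.4 cos 33.4° = 59.61 m/s, v_y = 71.4 sin 33.4° = 39.30 m/s.
Vertical: 0 = 20.7 + 39.30 t − ½(9.8) t² ⇒ 4.900 t² − 39.30 t − 20.7 = 0.
t = [39.30 + √(1544 + 405.7)] / 9.800 = 8.516 s.
Horizontal: R = v_x · t = 59.61 × 8.516 = 508 m.

508 m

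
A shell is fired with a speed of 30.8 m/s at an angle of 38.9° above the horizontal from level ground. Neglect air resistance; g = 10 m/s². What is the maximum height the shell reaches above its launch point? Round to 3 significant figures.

Vertical component of launch velocity: v_y = 30.8 sin 38.9° = 19.34 m/s.
At the highest point the vertical velocity is zero, so v_y² = 2 g h_max.
h_max = (19.34)² / (2 × 10) = 374.0 / 20.00 = 18.7 m.

18.7 m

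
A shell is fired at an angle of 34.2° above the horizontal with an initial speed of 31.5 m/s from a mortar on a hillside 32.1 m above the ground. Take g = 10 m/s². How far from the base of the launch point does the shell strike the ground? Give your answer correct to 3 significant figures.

Components: v_x = 31.5 cos 34.2° = 26.05 m/s, v_y = 31.5 sin 34.2° = 17.71 m/s.
Vertical: 0 = 32.1 + 17.71 t − ½(10) t² ⇒ 5.000 t² − 17.71 t − 32.1 = 0.
t = [17.71 + √(313.6 + 642.0)] / 10.00 = 4.862 s.
Horizontal: R = v_x · t = 26.05 × 4.862 = 127 m.

127 m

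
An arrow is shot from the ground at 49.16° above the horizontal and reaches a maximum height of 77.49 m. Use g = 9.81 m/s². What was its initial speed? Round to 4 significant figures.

At maximum height v_y = 0, so (v₀ sin θ)² = 2 g H.
v₀ sin 49.16° = √(2 × 9.81 × 77.49) = 38.992 m/s.
v₀ = 38.992 / sin 49.16° = 38.992 / 0.7565 = 51.54 m/s.

51.54 m/s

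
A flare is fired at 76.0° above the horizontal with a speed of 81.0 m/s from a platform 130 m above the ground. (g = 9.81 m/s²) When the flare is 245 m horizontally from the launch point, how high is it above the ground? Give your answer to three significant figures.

346 m

v_x = 81.0 cos 76.0° = 19.60 m/s, v_y0 = 81.0 sin 76.0° = 78.59 m/s.
Time to reach x = 245 m: t = x / v_x = 245 / 19.60 = 12.50 s.
y = 130 + v_y0 t − ½ g t² = 130 + 78.59×12.50 − 4.905×12.50² = 346 m.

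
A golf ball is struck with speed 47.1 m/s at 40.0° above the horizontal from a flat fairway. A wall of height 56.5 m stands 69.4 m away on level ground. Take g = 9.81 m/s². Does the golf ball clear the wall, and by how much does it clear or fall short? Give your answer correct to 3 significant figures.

No — it falls 16.4 m short of clearing the wall.

v_x = 47.1 cos 40.0° = 36.08 m/s; v_y0 = 47.1 sin 40.0° = 30.28 m/s.
Time to reach the wall: t = 69.4 / 36.08 = 1.924 s.
Height at that point: y = 30.28×1.924 − 4.905×1.924² = 40.10 m.
That is 56.5 − 40.10 = 16.4 m below the top of the wall, so the golf ball does not clear it.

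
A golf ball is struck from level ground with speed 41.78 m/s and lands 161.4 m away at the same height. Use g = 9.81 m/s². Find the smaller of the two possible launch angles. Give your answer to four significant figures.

32.55°

Level-ground range: R = v₀² sin(2θ)/g ⇒ sin 2θ = R g / v₀² = 161.4×9.81/41.78² = 0.9071.
2θ = arcsin(0.9071) = 65.108° or 180° − 65.108° = 114.892°.
So θ = 32.55° or θ = 57.45°.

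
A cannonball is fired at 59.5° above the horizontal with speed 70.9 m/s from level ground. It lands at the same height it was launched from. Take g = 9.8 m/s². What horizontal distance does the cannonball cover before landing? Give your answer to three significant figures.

Components: v_x = 70.9 cos 59.5° = 35.98 m/s, v_y = 70.9 sin 59.5° = 61.09 m/s.
Time of flight (same landing height): t = 2 v_y / g = 2 × 61.09 / 9.8 = 12.47 s.
Range: R = v_x · t = 35.98 × 12.47 = 449 m.

449 m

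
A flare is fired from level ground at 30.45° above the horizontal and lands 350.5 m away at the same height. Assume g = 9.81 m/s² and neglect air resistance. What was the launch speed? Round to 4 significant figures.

62.73 m/s

On level ground, R = v₀² sin(2θ) / g, so v₀ = √(R g / sin 2θ).
sin(2 × 30.45°) = 0.8738.
v₀ = √(350.5 × 9.81 / 0.8738) = √3935.0 = 62.73 m/s.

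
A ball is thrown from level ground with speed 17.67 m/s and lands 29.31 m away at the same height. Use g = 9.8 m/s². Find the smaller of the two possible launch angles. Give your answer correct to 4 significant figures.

Level-ground range: R = v₀² sin(2θ)/g ⇒ sin 2θ = R g / v₀² = 29.31×9.8/17.67² = 0.9200.
2θ = arcsin(0.9200) = 66.926° or 180° − 66.926° = 113.074°.
So θ = 33.46° or θ = 56.54°.

33.46°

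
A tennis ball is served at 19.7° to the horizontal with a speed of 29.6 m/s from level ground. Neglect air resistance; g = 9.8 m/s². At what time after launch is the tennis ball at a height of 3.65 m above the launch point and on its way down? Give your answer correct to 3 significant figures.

1.56 s

v_y0 = 29.6 sin 19.7° = 9.978 m/s.
Set y = v_y0 t − ½ g t² = 3.65: 4.900 t² − 9.978 t + 3.65 = 0.
t = [9.978 ± √(99.56 − 71.54)] / 9.8 = (9.978 ± 5.293) / 9.8, giving t = 0.478 s or t = 1.56 s.
On the way down corresponds to the larger root: t = 1.56 s.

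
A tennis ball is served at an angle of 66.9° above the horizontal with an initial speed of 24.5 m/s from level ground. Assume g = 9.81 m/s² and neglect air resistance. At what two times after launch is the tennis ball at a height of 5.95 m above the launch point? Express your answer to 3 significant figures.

0.281 s and 4.31 s

v_y0 = 24.5 sin 66.9° = 22.54 m/s.
Set y = v_y0 t − ½ g t² = 5.95: 4.905 t² − 22.54 t + 5.95 = 0.
t = [22.54 ± √(508.1 − 116.7)] / 9.81 = (22.54 ± 19.78) / 9.81, giving t = 0.281 s or t = 4.31 s.
So the tennis ball is at 5.95 m at t = 0.281 s (rising) and t = 4.31 s (falling).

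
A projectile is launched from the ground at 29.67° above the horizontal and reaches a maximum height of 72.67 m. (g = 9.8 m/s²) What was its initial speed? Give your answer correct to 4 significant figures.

At maximum height v_y = 0, so (v₀ sin θ)² = 2 g H.
v₀ sin 29.67° = √(2 × 9.8 × 72.67) = 37.740 m/s.
v₀ = 37.740 / sin 29.67° = 37.740 / 0.4950 = 76.24 m/s.

76.24 m/s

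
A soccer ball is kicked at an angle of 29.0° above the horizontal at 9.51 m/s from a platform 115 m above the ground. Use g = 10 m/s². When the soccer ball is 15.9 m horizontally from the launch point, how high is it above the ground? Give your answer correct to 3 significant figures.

106 m

v_x = 9.51 cos 29.0° = 8.318 m/s, v_y0 = 9.51 sin 29.0° = 4.611 m/s.
Time to reach x = 15.9 m: t = x / v_x = 15.9 / 8.318 = 1.912 s.
y = 115 + v_y0 t − ½ g t² = 115 + 4.611×1.912 − 5.000×1.912² = 106 m.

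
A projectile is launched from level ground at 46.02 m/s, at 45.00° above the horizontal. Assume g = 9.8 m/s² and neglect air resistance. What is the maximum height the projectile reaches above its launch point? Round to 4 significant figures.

Vertical component of launch velocity: v_y = 46.02 sin 45.00° = 32.541 m/s.
At the highest point the vertical velocity is zero, so v_y² = 2 g h_max.
h_max = (32.541)² / (2 × 9.8) = 1058.9 / 19.60 = 54.03 m.

54.03 m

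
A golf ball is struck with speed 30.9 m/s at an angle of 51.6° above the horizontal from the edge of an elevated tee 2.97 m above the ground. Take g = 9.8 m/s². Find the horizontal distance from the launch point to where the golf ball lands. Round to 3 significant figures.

Components: v_x = 30.9 cos 51.6° = 19.19 m/s, v_y = 30.9 sin 51.6° = 24.22 m/s.
Vertical: 0 = 2.97 + 24.22 t − ½(9.8) t² ⇒ 4.900 t² − 24.22 t − 2.97 = 0.
t = [24.22 + √(586.6 + 58.21)] / 9.800 = 5.063 s.
Horizontal: R = v_x · t = 19.19 × 5.063 = 97.2 m.

97.2 m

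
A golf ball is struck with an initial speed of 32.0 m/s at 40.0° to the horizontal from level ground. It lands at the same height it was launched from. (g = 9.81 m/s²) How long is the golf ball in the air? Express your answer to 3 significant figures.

4.19 s

Vertical component: v_y = 32.0 sin 40.0° = 20.57 m/s.
For a projectile landing at launch height, time of flight is t = 2 v_y / g = 2 × 20.57 / 9.81 = 4.19 s.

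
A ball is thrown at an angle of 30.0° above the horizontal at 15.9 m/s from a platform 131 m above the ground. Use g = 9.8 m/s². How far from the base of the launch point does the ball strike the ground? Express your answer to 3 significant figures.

Components: v_x = 15.9 cos 30.0° = 13.77 m/s, v_y = 15.9 sin 30.0° = 7.950 m/s.
Vertical: 0 = 131 + 7.950 t − ½(9.8) t² ⇒ 4.900 t² − 7.950 t − 131 = 0.
t = [7.950 + √(63.20 + 2568)] / 9.800 = 6.045 s.
Horizontal: R = v_x · t = 13.77 × 6.045 = 83.2 m.

83.2 m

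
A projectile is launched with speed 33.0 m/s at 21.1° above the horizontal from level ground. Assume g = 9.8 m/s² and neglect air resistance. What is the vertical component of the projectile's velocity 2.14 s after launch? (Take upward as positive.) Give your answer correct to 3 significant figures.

-9.09 m/s

Initial vertical component: v_y0 = 33.0 sin 21.1° = 11.88 m/s.
v_y(t) = v_y0 − g t = 11.88 − 9.8 × 2.14 = -9.09 m/s.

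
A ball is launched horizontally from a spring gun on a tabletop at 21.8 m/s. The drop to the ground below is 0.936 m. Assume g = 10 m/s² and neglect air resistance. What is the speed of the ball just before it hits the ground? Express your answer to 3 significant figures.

22.2 m/s

Fall time: t = √(2 × 0.936 / 10) = 0.4327 s.
At impact: v_x = 21.8 m/s (unchanged), v_y = g t = 10 × 0.4327 = 4.327 m/s.
Speed = √(v_x² + v_y²) = √(475.2 + 18.72) = 22.2 m/s.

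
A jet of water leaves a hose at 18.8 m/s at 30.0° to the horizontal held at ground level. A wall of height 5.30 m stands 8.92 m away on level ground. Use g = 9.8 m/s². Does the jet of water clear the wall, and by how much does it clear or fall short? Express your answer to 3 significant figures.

v_x = 18.8 cos 30.0° = 16.28 m/s; v_y0 = 18.8 sin 30.0° = 9.400 m/s.
Time to reach the wall: t = 8.92 / 16.28 = 0.5479 s.
Height at that point: y = 9.400×0.5479 − 4.900×0.5479² = 3.679 m.
That is 5.30 − 3.679 = 1.62 m below the top of the wall, so the jet of water does not clear it.

No — it falls 1.62 m short of clearing the wall.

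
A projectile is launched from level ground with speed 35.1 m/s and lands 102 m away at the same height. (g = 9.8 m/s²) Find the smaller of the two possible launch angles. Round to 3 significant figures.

Level-ground range: R = v₀² sin(2θ)/g ⇒ sin 2θ = R g / v₀² = 102×9.8/35.1² = 0.8114.
2θ = arcsin(0.8114) = 54.23° or 180° − 54.23° = 125.77°.
So θ = 27.1° or θ = 62.9°.

27.1°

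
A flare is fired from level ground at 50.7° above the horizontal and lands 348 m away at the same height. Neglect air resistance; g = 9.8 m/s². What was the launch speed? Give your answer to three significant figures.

On level ground, R = v₀² sin(2θ) / g, so v₀ = √(R g / sin 2θ).
sin(2 × 50.7°) = 0.9803.
v₀ = √(348 × 9.8 / 0.9803) = √3479 = 59.0 m/s.

59.0 m/s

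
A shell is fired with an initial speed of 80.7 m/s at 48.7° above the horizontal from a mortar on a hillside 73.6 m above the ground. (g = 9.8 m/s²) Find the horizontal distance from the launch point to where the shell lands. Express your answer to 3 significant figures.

Components: v_x = 80.7 cos 48.7° = 53.26 m/s, v_y = 80.7 sin 48.7° = 60.63 m/s.
Vertical: 0 = 73.6 + 60.63 t − ½(9.8) t² ⇒ 4.900 t² − 60.63 t − 73.6 = 0.
t = [60.63 + √(3676 + 1443)] / 9.800 = 13.49 s.
Horizontal: R = v_x · t = 53.26 × 13.49 = 718 m.

718 m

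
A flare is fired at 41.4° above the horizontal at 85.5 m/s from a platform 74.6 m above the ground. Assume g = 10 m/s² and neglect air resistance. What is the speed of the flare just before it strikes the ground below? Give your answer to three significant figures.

v_x = 85.5 cos 41.4° = 64.13 m/s is unchanged throughout.
For the vertical component, v_y² = v_y0² + 2 g h = (56.54)² + 2×10×74.6 = 4689, so |v_y| = 68.48 m/s.
Impact speed = √(v_x² + v_y²) = √(4113 + 4689) = 93.8 m/s.

93.8 m/s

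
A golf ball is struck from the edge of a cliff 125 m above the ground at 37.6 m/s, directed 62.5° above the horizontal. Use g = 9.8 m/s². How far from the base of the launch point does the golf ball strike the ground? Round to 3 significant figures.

165 m

Components: v_x = 37.6 cos 62.5° = 17.36 m/s, v_y = 37.6 sin 62.5° = 33.35 m/s.
Vertical: 0 = 125 + 33.35 t − ½(9.8) t² ⇒ 4.900 t² − 33.35 t − 125 = 0.
t = [33.35 + √(1112 + 2450)] / 9.800 = 9.493 s.
Horizontal: R = v_x · t = 17.36 × 9.493 = 165 m.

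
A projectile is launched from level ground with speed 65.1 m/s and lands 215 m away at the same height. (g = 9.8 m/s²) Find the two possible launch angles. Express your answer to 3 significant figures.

14.9° and 75.1°

Level-ground range: R = v₀² sin(2θ)/g ⇒ sin 2θ = R g / v₀² = 215×9.8/65.1² = 0.4972.
2θ = arcsin(0.4972) = 29.81° or 180° − 29.81° = 150.19°.
So θ = 14.9° or θ = 75.1°.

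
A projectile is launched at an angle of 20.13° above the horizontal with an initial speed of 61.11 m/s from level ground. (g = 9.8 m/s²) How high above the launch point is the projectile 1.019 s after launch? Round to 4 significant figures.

v_y0 = 61.11 sin 20.13° = 21.031 m/s.
y(t) = v_y0 t − ½ g t² = 21.031×1.019 − 4.900×1.019² = 16.34 m.

16.34 m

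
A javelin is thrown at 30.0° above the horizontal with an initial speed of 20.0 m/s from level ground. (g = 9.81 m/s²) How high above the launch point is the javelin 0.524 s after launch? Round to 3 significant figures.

3.89 m

v_y0 = 20.0 sin 30.0° = 10.000 m/s.
y(t) = v_y0 t − ½ g t² = 10.000×0.524 − 4.905×0.524² = 3.89 m.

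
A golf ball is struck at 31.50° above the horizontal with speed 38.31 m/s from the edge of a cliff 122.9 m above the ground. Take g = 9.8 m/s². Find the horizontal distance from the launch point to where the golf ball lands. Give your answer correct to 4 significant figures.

Components: v_x = 38.31 cos 31.50° = 32.665 m/s, v_y = 38.31 sin 31.50° = 20.017 m/s.
Vertical: 0 = 122.9 + 20.017 t − ½(9.8) t² ⇒ 4.900 t² − 20.017 t − 122.9 = 0.
t = [20.017 + √(400.68 + 2408.8)] / 9.800 = 7.4512 s.
Horizontal: R = v_x · t = 32.665 × 7.4512 = 243.4 m.

243.4 m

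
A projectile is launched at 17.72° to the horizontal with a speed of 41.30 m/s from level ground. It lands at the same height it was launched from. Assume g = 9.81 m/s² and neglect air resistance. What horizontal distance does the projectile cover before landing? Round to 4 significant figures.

100.8 m

Components: v_x = 41.30 cos 17.72° = 39.341 m/s, v_y = 41.30 sin 17.72° = 12.570 m/s.
Time of flight (same landing height): t = 2 v_y / g = 2 × 12.570 / 9.81 = 2.5627 s.
Range: R = v_x · t = 39.341 × 2.5627 = 100.8 m.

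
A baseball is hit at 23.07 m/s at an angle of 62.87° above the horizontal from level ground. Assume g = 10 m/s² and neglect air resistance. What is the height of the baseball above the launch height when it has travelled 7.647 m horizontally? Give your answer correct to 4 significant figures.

v_x = 23.07 cos 62.87° = 10.520 m/s, v_y0 = 23.07 sin 62.87° = 20.532 m/s.
Time to reach x = 7.647 m: t = x / v_x = 7.647 / 10.520 = 0.72690 s.
y = v_y0 t − ½ g t² = 20.532×0.72690 − 5.000×0.72690² = 12.28 m.

12.28 m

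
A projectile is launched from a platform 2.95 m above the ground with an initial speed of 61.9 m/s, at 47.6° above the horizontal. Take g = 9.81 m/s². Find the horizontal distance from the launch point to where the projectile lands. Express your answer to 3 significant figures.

392 m

Components: v_x = 61.9 cos 47.6° = 41.74 m/s, v_y = 61.9 sin 47.6° = 45.71 m/s.
Vertical: 0 = 2.95 + 45.71 t − ½(9.81) t² ⇒ 4.905 t² − 45.71 t − 2.95 = 0.
t = [45.71 + √(2089 + 57.88)] / 9.810 = 9.383 s.
Horizontal: R = v_x · t = 41.74 × 9.383 = 392 m.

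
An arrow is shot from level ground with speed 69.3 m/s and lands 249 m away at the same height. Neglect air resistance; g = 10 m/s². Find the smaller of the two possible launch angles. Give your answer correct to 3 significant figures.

Level-ground range: R = v₀² sin(2θ)/g ⇒ sin 2θ = R g / v₀² = 249×10/69.3² = 0.5185.
2θ = arcsin(0.5185) = 31.23° or 180° − 31.23° = 148.77°.
So θ = 15.6° or θ = 74.4°.

15.6°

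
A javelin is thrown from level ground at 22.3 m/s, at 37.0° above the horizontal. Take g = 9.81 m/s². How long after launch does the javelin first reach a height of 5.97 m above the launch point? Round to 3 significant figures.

v_y0 = 22.3 sin 37.0° = 13.42 m/s.
Set y = v_y0 t − ½ g t² = 5.97: 4.905 t² − 13.42 t + 5.97 = 0.
t = [13.42 ± √(180.1 − 117.1)] / 9.81 = (13.42 ± 7.937) / 9.81, giving t = 0.559 s or t = 2.18 s.
The javelin is on the way up at the first time, so t = 0.559 s.

0.559 s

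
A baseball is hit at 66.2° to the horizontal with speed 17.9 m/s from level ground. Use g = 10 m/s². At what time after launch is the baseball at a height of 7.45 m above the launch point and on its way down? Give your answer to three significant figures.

2.73 s

v_y0 = 17.9 sin 66.2° = 16.38 m/s.
Set y = v_y0 t − ½ g t² = 7.45: 5.000 t² − 16.38 t + 7.45 = 0.
t = [16.38 ± √(268.3 − 149.0)] / 10 = (16.38 ± 10.92) / 10, giving t = 0.546 s or t = 2.73 s.
On the way down corresponds to the larger root: t = 2.73 s.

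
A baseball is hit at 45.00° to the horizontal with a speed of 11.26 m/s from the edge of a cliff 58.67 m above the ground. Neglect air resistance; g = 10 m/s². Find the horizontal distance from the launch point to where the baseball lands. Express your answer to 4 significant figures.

34.34 m

Components: v_x = 11.26 cos 45.00° = 7.9620 m/s, v_y = 11.26 sin 45.00° = 7.9620 m/s.
Vertical: 0 = 58.67 + 7.9620 t − ½(10) t² ⇒ 5.000 t² − 7.9620 t − 58.67 = 0.
t = [7.9620 + √(63.393 + 1173.4)] / 10.00 = 4.3130 s.
Horizontal: R = v_x · t = 7.9620 × 4.3130 = 34.34 m.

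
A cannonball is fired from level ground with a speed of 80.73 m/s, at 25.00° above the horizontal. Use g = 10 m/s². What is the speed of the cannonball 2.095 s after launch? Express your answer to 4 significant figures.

74.34 m/s

v_x = 80.73 cos 25.00° = 73.166 m/s (constant).
v_y(t) = 80.73 sin 25.00° − g t = 34.118 − 10 × 2.095 = 13.168 m/s.
Speed = √(v_x² + v_y²) = √(5353.3 + 173.40) = 74.34 m/s.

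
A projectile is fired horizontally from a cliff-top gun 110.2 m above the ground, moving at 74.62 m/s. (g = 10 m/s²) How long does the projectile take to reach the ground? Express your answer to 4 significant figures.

The horizontal speed doesn't affect the fall. With v_y0 = 0, h = ½ g t².
t = √(2 × 110.2 / 10) = √22.040 = 4.695 s.

4.695 s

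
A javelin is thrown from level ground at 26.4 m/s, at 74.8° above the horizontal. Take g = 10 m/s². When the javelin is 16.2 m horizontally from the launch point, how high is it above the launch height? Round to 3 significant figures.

32.2 m

v_x = 26.4 cos 74.8° = 6.922 m/s, v_y0 = 26.4 sin 74.8° = 25.48 m/s.
Time to reach x = 16.2 m: t = x / v_x = 16.2 / 6.922 = 2.340 s.
y = v_y0 t − ½ g t² = 25.48×2.340 − 5.000×2.340² = 32.2 m.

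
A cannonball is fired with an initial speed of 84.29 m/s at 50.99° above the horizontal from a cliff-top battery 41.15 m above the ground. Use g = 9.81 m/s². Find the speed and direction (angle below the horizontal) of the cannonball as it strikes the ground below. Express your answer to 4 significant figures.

88.95 m/s at 53.38° below the horizontal

v_x = 84.29 cos 50.99° = 53.057 m/s (constant).
|v_y| at impact = √((65.496)² + 2×9.81×41.15) = 71.394 m/s.
Speed = √(53.057² + 71.394²) = 88.95 m/s; angle = arctan(71.394/53.057) = 53.38° below horizontal.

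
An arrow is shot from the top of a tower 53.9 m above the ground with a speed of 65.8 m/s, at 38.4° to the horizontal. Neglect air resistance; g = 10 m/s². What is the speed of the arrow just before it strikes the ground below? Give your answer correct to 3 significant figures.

v_x = 65.8 cos 38.4° = 51.57 m/s is unchanged throughout.
For the vertical component, v_y² = v_y0² + 2 g h = (40.87)² + 2×10×53.9 = 2748, so |v_y| = 52.42 m/s.
Impact speed = √(v_x² + v_y²) = √(2659 + 2748) = 73.5 m/s.

73.5 m/s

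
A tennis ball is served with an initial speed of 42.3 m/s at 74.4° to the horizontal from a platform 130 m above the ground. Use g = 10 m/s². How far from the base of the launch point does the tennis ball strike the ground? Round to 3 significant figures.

Components: v_x = 42.3 cos 74.4° = 11.38 m/s, v_y = 42.3 sin 74.4° = 40.74 m/s.
Vertical: 0 = 130 + 40.74 t − ½(10) t² ⇒ 5.000 t² − 40.74 t − 130 = 0.
t = [40.74 + √(1660 + 2600)] / 10.00 = 10.60 s.
Horizontal: R = v_x · t = 11.38 × 10.60 = 121 m.

121 m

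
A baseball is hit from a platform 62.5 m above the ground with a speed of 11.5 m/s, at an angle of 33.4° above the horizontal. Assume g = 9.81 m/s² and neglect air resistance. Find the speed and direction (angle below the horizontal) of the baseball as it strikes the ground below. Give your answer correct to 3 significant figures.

36.9 m/s at 74.9° below the horizontal

v_x = 11.5 cos 33.4° = 9.601 m/s (constant).
|v_y| at impact = √((6.331)² + 2×9.81×62.5) = 35.59 m/s.
Speed = √(9.601² + 35.59²) = 36.9 m/s; angle = arctan(35.59/9.601) = 74.9° below horizontal.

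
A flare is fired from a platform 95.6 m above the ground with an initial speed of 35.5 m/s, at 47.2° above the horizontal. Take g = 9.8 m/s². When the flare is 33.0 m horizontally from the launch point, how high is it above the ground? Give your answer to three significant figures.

122 m

v_x = 35.5 cos 47.2° = 24.12 m/s, v_y0 = 35.5 sin 47.2° = 26.05 m/s.
Time to reach x = 33.0 m: t = x / v_x = 33.0 / 24.12 = 1.368 s.
y = 95.6 + v_y0 t − ½ g t² = 95.6 + 26.05×1.368 − 4.900×1.368² = 122 m.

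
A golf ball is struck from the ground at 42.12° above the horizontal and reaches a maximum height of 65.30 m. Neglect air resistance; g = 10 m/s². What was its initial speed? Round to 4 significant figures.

At maximum height v_y = 0, so (v₀ sin θ)² = 2 g H.
v₀ sin 42.12° = √(2 × 10 × 65.30) = 36.139 m/s.
v₀ = 36.139 / sin 42.12° = 36.139 / 0.6707 = 53.88 m/s.

53.88 m/s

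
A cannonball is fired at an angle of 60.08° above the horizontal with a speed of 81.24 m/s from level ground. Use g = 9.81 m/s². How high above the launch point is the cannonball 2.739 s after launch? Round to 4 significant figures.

156.1 m

v_y0 = 81.24 sin 60.08° = 70.413 m/s.
y(t) = v_y0 t − ½ g t² = 70.413×2.739 − 4.905×2.739² = 156.1 m.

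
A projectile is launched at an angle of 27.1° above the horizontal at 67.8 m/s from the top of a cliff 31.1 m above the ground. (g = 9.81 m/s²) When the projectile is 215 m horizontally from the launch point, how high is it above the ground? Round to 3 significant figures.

v_x = 67.8 cos 27.1° = 60.36 m/s, v_y0 = 67.8 sin 27.1° = 30.89 m/s.
Time to reach x = 215 m: t = x / v_x = 215 / 60.36 = 3.562 s.
y = 31.1 + v_y0 t − ½ g t² = 31.1 + 30.89×3.562 − 4.905×3.562² = 78.9 m.

78.9 m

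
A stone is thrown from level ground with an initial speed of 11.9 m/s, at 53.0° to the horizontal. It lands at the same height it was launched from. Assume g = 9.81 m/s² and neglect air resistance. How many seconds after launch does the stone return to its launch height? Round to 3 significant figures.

1.94 s

Vertical component: v_y = 11.9 sin 53.0° = 9.504 m/s.
For a projectile landing at launch height, time of flight is t = 2 v_y / g = 2 × 9.504 / 9.81 = 1.94 s.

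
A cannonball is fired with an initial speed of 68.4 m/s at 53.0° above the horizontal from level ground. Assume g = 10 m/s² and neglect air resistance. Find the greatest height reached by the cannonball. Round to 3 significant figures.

149 m

Vertical component of launch velocity: v_y = 68.4 sin 53.0° = 54.63 m/s.
At the highest point the vertical velocity is zero, so v_y² = 2 g h_max.
h_max = (54.63)² / (2 × 10) = 2984 / 20.00 = 149 m.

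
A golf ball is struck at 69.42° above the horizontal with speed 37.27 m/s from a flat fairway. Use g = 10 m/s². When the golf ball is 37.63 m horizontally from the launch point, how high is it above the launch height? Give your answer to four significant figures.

58.97 m

v_x = 37.27 cos 69.42° = 13.101 m/s, v_y0 = 37.27 sin 69.42° = 34.892 m/s.
Time to reach x = 37.63 m: t = x / v_x = 37.63 / 13.101 = 2.8723 s.
y = v_y0 t − ½ g t² = 34.892×2.8723 − 5.000×2.8723² = 58.97 m.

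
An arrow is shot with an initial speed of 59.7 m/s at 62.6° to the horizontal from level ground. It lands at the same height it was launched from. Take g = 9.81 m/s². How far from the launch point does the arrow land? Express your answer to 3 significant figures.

297 m

Components: v_x = 59.7 cos 62.6° = 27.47 m/s, v_y = 59.7 sin 62.6° = 53.00 m/s.
Time of flight (same landing height): t = 2 v_y / g = 2 × 53.00 / 9.81 = 10.81 s.
Range: R = v_x · t = 27.47 × 10.81 = 297 m.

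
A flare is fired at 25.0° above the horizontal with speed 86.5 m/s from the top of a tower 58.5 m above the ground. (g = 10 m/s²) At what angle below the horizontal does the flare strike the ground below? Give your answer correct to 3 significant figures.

32.6°

v_x = 86.5 cos 25.0° = 78.40 m/s.
At impact |v_y| = √(v_y0² + 2 g h) = √(36.56² + 2×10×58.5) = 50.07 m/s.
Angle below horizontal = arctan(|v_y| / v_x) = arctan(50.07 / 78.40) = 32.6°.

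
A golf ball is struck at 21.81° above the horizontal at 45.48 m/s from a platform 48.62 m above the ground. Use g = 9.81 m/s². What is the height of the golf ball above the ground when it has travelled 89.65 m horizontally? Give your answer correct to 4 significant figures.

v_x = 45.48 cos 21.81° = 42.225 m/s, v_y0 = 45.48 sin 21.81° = 16.897 m/s.
Time to reach x = 89.65 m: t = x / v_x = 89.65 / 42.225 = 2.1231 s.
y = 48.62 + v_y0 t − ½ g t² = 48.62 + 16.897×2.1231 − 4.905×2.1231² = 62.38 m.

62.38 m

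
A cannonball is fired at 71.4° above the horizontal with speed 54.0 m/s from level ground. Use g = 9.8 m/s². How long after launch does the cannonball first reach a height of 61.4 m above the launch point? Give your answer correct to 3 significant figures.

v_y0 = 54.0 sin 71.4° = 51.18 m/s.
Set y = v_y0 t − ½ g t² = 61.4: 4.900 t² − 51.18 t + 61.4 = 0.
t = [51.18 ± √(2619 − 1203)] / 9.8 = (51.18 ± 37.63) / 9.8, giving t = 1.38 s or t = 9.06 s.
The cannonball is on the way up at the first time, so t = 1.38 s.

1.38 s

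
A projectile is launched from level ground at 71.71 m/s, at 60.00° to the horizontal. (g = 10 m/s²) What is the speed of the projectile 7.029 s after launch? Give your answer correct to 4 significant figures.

36.78 m/s

v_x = 71.71 cos 60.00° = 35.855 m/s (constant).
v_y(t) = 71.71 sin 60.00° − g t = 62.103 − 10 × 7.029 = -8.1870 m/s.
Speed = √(v_x² + v_y²) = √(1285.6 + 67.027) = 36.78 m/s.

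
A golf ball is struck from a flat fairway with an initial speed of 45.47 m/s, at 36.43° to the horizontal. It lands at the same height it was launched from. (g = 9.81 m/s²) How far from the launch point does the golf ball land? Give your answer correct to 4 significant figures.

201.4 m

Components: v_x = 45.47 cos 36.43° = 36.584 m/s, v_y = 45.47 sin 36.43° = 27.002 m/s.
Time of flight (same landing height): t = 2 v_y / g = 2 × 27.002 / 9.81 = 5.5050 s.
Range: R = v_x · t = 36.584 × 5.5050 = 201.4 m.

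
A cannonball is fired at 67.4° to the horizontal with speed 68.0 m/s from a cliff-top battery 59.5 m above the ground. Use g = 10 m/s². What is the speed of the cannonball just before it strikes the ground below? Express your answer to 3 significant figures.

v_x = 68.0 cos 67.4° = 26.13 m/s is unchanged throughout.
For the vertical component, v_y² = v_y0² + 2 g h = (62.78)² + 2×10×59.5 = 5131, so |v_y| = 71.63 m/s.
Impact speed = √(v_x² + v_y²) = √(682.8 + 5131) = 76.2 m/s.

76.2 m/s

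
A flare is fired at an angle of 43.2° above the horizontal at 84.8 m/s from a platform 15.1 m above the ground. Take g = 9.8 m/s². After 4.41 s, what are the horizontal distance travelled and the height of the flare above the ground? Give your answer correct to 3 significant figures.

v_x = 84.8 cos 43.2° = 61.82 m/s; v_y0 = 84.8 sin 43.2° = 58.05 m/s.
x = v_x t = 61.82 × 4.41 = 273 m.
y = 15.1 + v_y0 t − ½ g t² = 176 m.

x = 273 m, y = 176 m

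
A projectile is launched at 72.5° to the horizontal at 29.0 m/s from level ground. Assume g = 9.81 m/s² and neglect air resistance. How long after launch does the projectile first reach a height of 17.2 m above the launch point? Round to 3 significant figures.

v_y0 = 29.0 sin 72.5° = 27.66 m/s.
Set y = v_y0 t − ½ g t² = 17.2: 4.905 t² − 27.66 t + 17.2 = 0.
t = [27.66 ± √(765.1 − 337.5)] / 9.81 = (27.66 ± 20.68) / 9.81, giving t = 0.712 s or t = 4.93 s.
The projectile is on the way up at the first time, so t = 0.712 s.

0.712 s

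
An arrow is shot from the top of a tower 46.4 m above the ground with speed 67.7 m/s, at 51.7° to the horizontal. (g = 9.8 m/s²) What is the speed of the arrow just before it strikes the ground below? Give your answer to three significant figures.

74.1 m/s

v_x = 67.7 cos 51.7° = 41.96 m/s is unchanged throughout.
For the vertical component, v_y² = v_y0² + 2 g h = (53.13)² + 2×9.8×46.4 = 3732, so |v_y| = 61.09 m/s.
Impact speed = √(v_x² + v_y²) = √(1761 + 3732) = 74.1 m/s.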